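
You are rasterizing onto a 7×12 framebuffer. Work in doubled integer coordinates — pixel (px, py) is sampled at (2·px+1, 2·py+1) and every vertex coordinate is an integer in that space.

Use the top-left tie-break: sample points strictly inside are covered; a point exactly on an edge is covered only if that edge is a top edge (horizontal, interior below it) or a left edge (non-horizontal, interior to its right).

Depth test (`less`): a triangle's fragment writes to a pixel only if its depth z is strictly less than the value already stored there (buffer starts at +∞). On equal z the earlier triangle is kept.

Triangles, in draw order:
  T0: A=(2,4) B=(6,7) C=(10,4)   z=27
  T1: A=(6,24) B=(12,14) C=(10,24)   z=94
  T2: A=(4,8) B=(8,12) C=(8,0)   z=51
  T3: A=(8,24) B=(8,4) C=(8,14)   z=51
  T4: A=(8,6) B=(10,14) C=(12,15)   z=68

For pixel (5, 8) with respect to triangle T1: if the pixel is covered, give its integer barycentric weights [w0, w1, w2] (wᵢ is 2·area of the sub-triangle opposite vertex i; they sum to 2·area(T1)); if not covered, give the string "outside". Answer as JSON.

T0:
  2·area = 24  (B↔C swapped to make it positive)
  edge (2, 4)→(10, 4): d=(8,0) top-left  bias=+0
  edge (10, 4)→(6, 7): d=(-4,3) right/bottom  bias=-1
  edge (6, 7)→(2, 4): d=(-4,-3) top-left  bias=+0
    (2,2)@(5, 5): e=[8,11,5] → X
    (3,2)@(7, 5): e=[8,5,11] → X
    (4,2)@(9, 5): e=[8,-1,17] → .
    (2,3)@(5, 7): e=[24,3,-3] → .
    (3,3)@(7, 7): e=[24,-3,3] → .
  covered (2 px):
    . . . . . . .
    . . . . . . .
    . . X X . . .
    . . . . . . .
    . . . . . . .
    . . . . . . .
    . . . . . . .
    . . . . . . .
    . . . . . . .
    . . . . . . .
    . . . . . . .
    . . . . . . .
T1:
  2·area = 40
  edge (6, 24)→(12, 14): d=(6,-10) top-left  bias=+0
  edge (12, 14)→(10, 24): d=(-2,10) right/bottom  bias=-1
  edge (10, 24)→(6, 24): d=(-4,0) right/bottom  bias=-1
    (6,4)@(13, 9): e=[-20,0,60] → .  [on edge]
    (5,8)@(11, 17): e=[8,4,28] → X
    (6,8)@(13, 17): e=[28,-16,28] → .
    (4,9)@(9, 19): e=[0,20,20] → X  [on edge]
    (5,9)@(11, 19): e=[20,0,20] → .  [on edge]
    (4,10)@(9, 21): e=[12,16,12] → X
    (5,10)@(11, 21): e=[32,-4,12] → .
    (3,11)@(7, 23): e=[4,32,4] → X
    (5,11)@(11, 23): e=[44,-8,4] → .
  covered (5 px):
    . . . . . . .
    . . . . . . .
    . . . . . . .
    . . . . . . .
    . . . . . . .
    . . . . . . .
    . . . . . . .
    . . . . . . .
    . . . . . X .
    . . . . X . .
    . . . . X . .
    . . . X X . .
T2:
  2·area = 48  (B↔C swapped to make it positive)
  edge (4, 8)→(8, 0): d=(4,-8) top-left  bias=+0
  edge (8, 0)→(8, 12): d=(0,12) right/bottom  bias=-1
  edge (8, 12)→(4, 8): d=(-4,-4) top-left  bias=+0
    (3,1)@(7, 3): e=[4,12,32] → X
    (4,1)@(9, 3): e=[20,-12,40] → .
    (0,2)@(1, 5): e=[-36,84,0] → .  [on edge]
    (3,2)@(7, 5): e=[12,12,24] → X
    (4,2)@(9, 5): e=[28,-12,32] → .
    (1,3)@(3, 7): e=[-12,60,0] → .  [on edge]
    (2,3)@(5, 7): e=[4,36,8] → X
    (4,3)@(9, 7): e=[36,-12,24] → .
    (2,4)@(5, 9): e=[12,36,0] → X  [on edge]
    (4,4)@(9, 9): e=[44,-12,16] → .
    (2,5)@(5, 11): e=[20,36,-8] → .
    (3,5)@(7, 11): e=[36,12,0] → X  [on edge]
    (4,6)@(9, 13): e=[60,-12,0] → .  [on edge]
    (5,7)@(11, 15): e=[84,-36,0] → .  [on edge]
    (6,8)@(13, 17): e=[108,-60,0] → .  [on edge]
  covered (7 px):
    . . . . . . .
    . . . X . . .
    . . . X . . .
    . . X X . . .
    . . X X . . .
    . . . X . . .
    . . . . . . .
    . . . . . . .
    . . . . . . .
    . . . . . . .
    . . . . . . .
    . . . . . . .
T3:
  degenerate (2·area = 0) — covers nothing
T4:
  2·area = 14  (B↔C swapped to make it positive)
  edge (8, 6)→(12, 15): d=(4,9) right/bottom  bias=-1
  edge (12, 15)→(10, 14): d=(-2,-1) top-left  bias=+0
  edge (10, 14)→(8, 6): d=(-2,-8) top-left  bias=+0
    (4,4)@(9, 9): e=[3,9,2] → X
    (5,4)@(11, 9): e=[-15,11,18] → .
    (4,5)@(9, 11): e=[11,5,-2] → .
    (5,6)@(11, 13): e=[1,3,10] → X
    (6,6)@(13, 13): e=[-17,5,26] → .
    (5,7)@(11, 15): e=[9,-1,6] → .
  covered (2 px):
    . . . . . . .
    . . . . . . .
    . . . . . . .
    . . . . . . .
    . . . . X . .
    . . . . . . .
    . . . . . X .
    . . . . . . .
    . . . . . . .
    . . . . . . .
    . . . . . . .
    . . . . . . .

Answer: [4,28,8]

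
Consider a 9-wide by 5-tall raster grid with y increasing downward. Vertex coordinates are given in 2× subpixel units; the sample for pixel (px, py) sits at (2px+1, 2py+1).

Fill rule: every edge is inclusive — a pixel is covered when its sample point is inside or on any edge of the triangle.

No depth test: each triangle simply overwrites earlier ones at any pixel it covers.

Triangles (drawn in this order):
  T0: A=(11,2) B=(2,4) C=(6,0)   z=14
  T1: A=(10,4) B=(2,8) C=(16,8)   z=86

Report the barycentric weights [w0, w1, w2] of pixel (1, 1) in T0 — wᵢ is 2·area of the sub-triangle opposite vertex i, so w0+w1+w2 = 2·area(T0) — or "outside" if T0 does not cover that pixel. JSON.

T0:
  2·area = 28
  edge (11, 2)→(2, 4): d=(-9,2) inclusive
  edge (2, 4)→(6, 0): d=(4,-4) inclusive
  edge (6, 0)→(11, 2): d=(5,2) inclusive
    (2,0)@(5, 1): e=[21,0,7] → █  [on edge]
    (3,0)@(7, 1): e=[17,8,3] → █
    (4,0)@(9, 1): e=[13,16,-1] → ·
    (1,1)@(3, 3): e=[7,0,21] → █  [on edge]
    (3,1)@(7, 3): e=[-1,16,13] → ·
    (0,2)@(1, 5): e=[-7,0,35] → ·  [on edge]
    (1,2)@(3, 5): e=[-11,8,31] → ·
    (2,2)@(5, 5): e=[-15,16,27] → ·
  covered (4 px):
    · · █ █ · · · · ·
    · █ █ · · · · · ·
    · · · · · · · · ·
    · · · · · · · · ·
    · · · · · · · · ·
T1:
  2·area = 56  (B↔C swapped to make it positive)
  edge (10, 4)→(16, 8): d=(6,4) inclusive
  edge (16, 8)→(2, 8): d=(-14,0) inclusive
  edge (2, 8)→(10, 4): d=(8,-4) inclusive
    (4,2)@(9, 5): e=[10,42,4] → █
    (5,2)@(11, 5): e=[2,42,12] → █
    (6,2)@(13, 5): e=[-6,42,20] → ·
    (2,3)@(5, 7): e=[38,14,4] → █
    (3,3)@(7, 7): e=[30,14,12] → █
    (6,3)@(13, 7): e=[6,14,36] → █
    (7,3)@(15, 7): e=[-2,14,44] → ·
    (2,4)@(5, 9): e=[50,-14,20] → ·
    (3,4)@(7, 9): e=[42,-14,28] → ·
    (4,4)@(9, 9): e=[34,-14,36] → ·
    (5,4)@(11, 9): e=[26,-14,44] → ·
    (6,4)@(13, 9): e=[18,-14,52] → ·
  covered (7 px):
    · · · · · · · · ·
    · · · · · · · · ·
    · · · · █ █ · · ·
    · · █ █ █ █ █ · ·
    · · · · · · · · ·

Result: [0,21,7]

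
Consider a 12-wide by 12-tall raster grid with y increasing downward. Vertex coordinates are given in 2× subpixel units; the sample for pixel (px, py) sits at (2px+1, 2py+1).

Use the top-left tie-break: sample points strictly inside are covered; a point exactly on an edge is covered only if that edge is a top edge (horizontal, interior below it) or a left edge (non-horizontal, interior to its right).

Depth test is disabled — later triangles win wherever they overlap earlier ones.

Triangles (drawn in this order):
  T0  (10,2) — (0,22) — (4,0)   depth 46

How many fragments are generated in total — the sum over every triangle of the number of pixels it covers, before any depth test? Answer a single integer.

T0:
  2·area = 140
  edge (10, 2)→(0, 22): d=(-10,20) right/bottom  bias=-1
  edge (0, 22)→(4, 0): d=(4,-22) top-left  bias=+0
  edge (4, 0)→(10, 2): d=(6,2) right/bottom  bias=-1
    (2,0)@(5, 1): e=[110,26,4] → #
    (3,0)@(7, 1): e=[70,70,0] → ·  [on edge]
    (2,1)@(5, 3): e=[90,34,16] → #
    (3,1)@(7, 3): e=[50,78,12] → #
    (4,1)@(9, 3): e=[10,122,8] → #
    (5,1)@(11, 3): e=[-30,166,4] → ·
    (6,1)@(13, 3): e=[-70,210,0] → ·  [on edge]
    (2,2)@(5, 5): e=[70,42,28] → #
    (4,2)@(9, 5): e=[-10,130,20] → ·
    (9,2)@(19, 5): e=[-210,350,0] → ·  [on edge]
    (1,3)@(3, 7): e=[90,6,44] → #
    (4,3)@(9, 7): e=[-30,138,32] → ·
  covered (17 px):
    · · # · · · · · · · · ·
    · · # # # · · · · · · ·
    · · # # · · · · · · · ·
    · # # # · · · · · · · ·
    · # # · · · · · · · · ·
    · # # · · · · · · · · ·
    · # · · · · · · · · · ·
    · # · · · · · · · · · ·
    # · · · · · · · · · · ·
    # · · · · · · · · · · ·
    · · · · · · · · · · · ·
    · · · · · · · · · · · ·

Result: 17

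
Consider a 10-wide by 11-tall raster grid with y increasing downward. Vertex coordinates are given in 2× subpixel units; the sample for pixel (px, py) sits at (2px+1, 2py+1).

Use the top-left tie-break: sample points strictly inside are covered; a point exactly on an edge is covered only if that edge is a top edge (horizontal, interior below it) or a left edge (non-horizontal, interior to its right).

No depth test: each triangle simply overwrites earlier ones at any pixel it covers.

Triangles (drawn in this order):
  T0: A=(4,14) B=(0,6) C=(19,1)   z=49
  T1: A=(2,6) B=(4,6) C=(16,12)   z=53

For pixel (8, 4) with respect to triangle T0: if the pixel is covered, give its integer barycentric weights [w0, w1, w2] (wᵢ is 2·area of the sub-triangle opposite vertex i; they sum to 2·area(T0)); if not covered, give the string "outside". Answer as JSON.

T0:
  2·area = 172
  edge (4, 14)→(0, 6): d=(-4,-8) top-left  bias=+0
  edge (0, 6)→(19, 1): d=(19,-5) top-left  bias=+0
  edge (19, 1)→(4, 14): d=(-15,13) right/bottom  bias=-1
    (9,0)@(19, 1): e=[172,0,0] → .  [on edge]
    (6,1)@(13, 3): e=[116,8,48] → X
    (7,1)@(15, 3): e=[132,18,22] → X
    (8,1)@(17, 3): e=[148,28,-4] → .
    (2,2)@(5, 5): e=[44,6,122] → X
    (3,2)@(7, 5): e=[60,16,96] → X
    (4,2)@(9, 5): e=[76,26,70] → X
    (5,2)@(11, 5): e=[92,36,44] → X
    (7,2)@(15, 5): e=[124,56,-8] → .
    (0,3)@(1, 7): e=[4,24,144] → X
    (1,3)@(3, 7): e=[20,34,118] → X
    (6,3)@(13, 7): e=[100,84,-12] → .
  covered (21 px):
    . . . . . . . . . .
    . . . . . . X X . .
    . . X X X X X . . .
    X X X X X X . . . .
    . X X X X . . . . .
    . X X X . . . . . .
    . . X . . . . . . .
    . . . . . . . . . .
    . . . . . . . . . .
    . . . . . . . . . .
    . . . . . . . . . .
T1:
  2·area = 12
  edge (2, 6)→(4, 6): d=(2,0) top-left  bias=+0
  edge (4, 6)→(16, 12): d=(12,6) right/bottom  bias=-1
  edge (16, 12)→(2, 6): d=(-14,-6) top-left  bias=+0
    (2,3)@(5, 7): e=[2,6,4] → X
    (3,3)@(7, 7): e=[2,-6,16] → .
    (2,4)@(5, 9): e=[6,30,-24] → .
    (4,4)@(9, 9): e=[6,6,0] → X  [on edge]
    (5,4)@(11, 9): e=[6,-6,12] → .
    (4,5)@(9, 11): e=[10,30,-28] → .
  covered (2 px):
    . . . . . . . . . .
    . . . . . . . . . .
    . . . . . . . . . .
    . . X . . . . . . .
    . . . . X . . . . .
    . . . . . . . . . .
    . . . . . . . . . .
    . . . . . . . . . .
    . . . . . . . . . .
    . . . . . . . . . .
    . . . . . . . . . .

Answer: "outside"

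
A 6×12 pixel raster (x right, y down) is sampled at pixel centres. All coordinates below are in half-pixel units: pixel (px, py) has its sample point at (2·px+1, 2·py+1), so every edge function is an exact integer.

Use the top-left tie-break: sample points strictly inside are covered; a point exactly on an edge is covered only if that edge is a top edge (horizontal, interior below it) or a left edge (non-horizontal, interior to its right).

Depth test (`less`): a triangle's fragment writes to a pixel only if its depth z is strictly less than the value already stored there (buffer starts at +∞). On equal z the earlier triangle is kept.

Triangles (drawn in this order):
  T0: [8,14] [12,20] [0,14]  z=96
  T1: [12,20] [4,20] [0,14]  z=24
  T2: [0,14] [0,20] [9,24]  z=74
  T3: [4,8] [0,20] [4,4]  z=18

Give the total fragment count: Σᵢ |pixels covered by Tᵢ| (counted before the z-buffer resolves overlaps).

T0:
  2·area = 48
  edge (8, 14)→(12, 20): d=(4,6) right/bottom  bias=-1
  edge (12, 20)→(0, 14): d=(-12,-6) top-left  bias=+0
  edge (0, 14)→(8, 14): d=(8,0) top-left  bias=+0
    (1,7)@(3, 15): e=[34,6,8] → █
    (2,7)@(5, 15): e=[22,18,8] → █
    (3,7)@(7, 15): e=[10,30,8] → █
    (4,7)@(9, 15): e=[-2,42,8] → ·
    (1,8)@(3, 17): e=[42,-18,24] → ·
    (2,8)@(5, 17): e=[30,-6,24] → ·
    (3,8)@(7, 17): e=[18,6,24] → █
    (4,8)@(9, 17): e=[6,18,24] → █
    (5,8)@(11, 17): e=[-6,30,24] → ·
    (3,9)@(7, 19): e=[26,-18,40] → ·
    (4,9)@(9, 19): e=[14,-6,40] → ·
    (5,9)@(11, 19): e=[2,6,40] → █
  covered (6 px):
    · · · · · ·
    · · · · · ·
    · · · · · ·
    · · · · · ·
    · · · · · ·
    · · · · · ·
    · · · · · ·
    · █ █ █ · ·
    · · · █ █ ·
    · · · · · █
    · · · · · ·
    · · · · · ·
T1:
  2·area = 48
  edge (12, 20)→(4, 20): d=(-8,0) right/bottom  bias=-1
  edge (4, 20)→(0, 14): d=(-4,-6) top-left  bias=+0
  edge (0, 14)→(12, 20): d=(12,6) right/bottom  bias=-1
    (0,7)@(1, 15): e=[40,2,6] → █
    (1,7)@(3, 15): e=[40,14,-6] → ·
    (0,8)@(1, 17): e=[24,-6,30] → ·
    (1,8)@(3, 17): e=[24,6,18] → █
    (2,8)@(5, 17): e=[24,18,6] → █
    (3,8)@(7, 17): e=[24,30,-6] → ·
    (1,9)@(3, 19): e=[8,-2,42] → ·
    (2,9)@(5, 19): e=[8,10,30] → █
    (3,9)@(7, 19): e=[8,22,18] → █
    (4,9)@(9, 19): e=[8,34,6] → █
    (5,9)@(11, 19): e=[8,46,-6] → ·
    (2,10)@(5, 21): e=[-8,2,54] → ·
  covered (6 px):
    · · · · · ·
    · · · · · ·
    · · · · · ·
    · · · · · ·
    · · · · · ·
    · · · · · ·
    · · · · · ·
    █ · · · · ·
    · █ █ · · ·
    · · █ █ █ ·
    · · · · · ·
    · · · · · ·
T2:
  2·area = 54  (B↔C swapped to make it positive)
  edge (0, 14)→(9, 24): d=(9,10) right/bottom  bias=-1
  edge (9, 24)→(0, 20): d=(-9,-4) top-left  bias=+0
  edge (0, 20)→(0, 14): d=(0,-6) top-left  bias=+0
    (0,8)@(1, 17): e=[17,31,6] → █
    (1,8)@(3, 17): e=[-3,39,18] → ·
    (0,9)@(1, 19): e=[35,13,6] → █
    (1,9)@(3, 19): e=[15,21,18] → █
    (2,9)@(5, 19): e=[-5,29,30] → ·
    (0,10)@(1, 21): e=[53,-5,6] → ·
    (1,10)@(3, 21): e=[33,3,18] → █
    (2,10)@(5, 21): e=[13,11,30] → █
    (3,10)@(7, 21): e=[-7,19,42] → ·
    (1,11)@(3, 23): e=[51,-15,18] → ·
    (2,11)@(5, 23): e=[31,-7,30] → ·
    (3,11)@(7, 23): e=[11,1,42] → █
  covered (6 px):
    · · · · · ·
    · · · · · ·
    · · · · · ·
    · · · · · ·
    · · · · · ·
    · · · · · ·
    · · · · · ·
    · · · · · ·
    █ · · · · ·
    █ █ · · · ·
    · █ █ · · ·
    · · · █ · ·
T3:
  2·area = 16
  edge (4, 8)→(0, 20): d=(-4,12) right/bottom  bias=-1
  edge (0, 20)→(4, 4): d=(4,-16) top-left  bias=+0
  edge (4, 4)→(4, 8): d=(0,4) right/bottom  bias=-1
    (2,2)@(5, 5): e=[0,20,-4] → ·  [on edge]
    (1,4)@(3, 9): e=[8,4,4] → █
    (2,4)@(5, 9): e=[-16,36,-4] → ·
    (1,5)@(3, 11): e=[0,12,4] → ·  [on edge]
    (0,8)@(1, 17): e=[0,4,12] → ·  [on edge]
  covered (1 px):
    · · · · · ·
    · · · · · ·
    · · · · · ·
    · · · · · ·
    · █ · · · ·
    · · · · · ·
    · · · · · ·
    · · · · · ·
    · · · · · ·
    · · · · · ·
    · · · · · ·
    · · · · · ·

Answer: 19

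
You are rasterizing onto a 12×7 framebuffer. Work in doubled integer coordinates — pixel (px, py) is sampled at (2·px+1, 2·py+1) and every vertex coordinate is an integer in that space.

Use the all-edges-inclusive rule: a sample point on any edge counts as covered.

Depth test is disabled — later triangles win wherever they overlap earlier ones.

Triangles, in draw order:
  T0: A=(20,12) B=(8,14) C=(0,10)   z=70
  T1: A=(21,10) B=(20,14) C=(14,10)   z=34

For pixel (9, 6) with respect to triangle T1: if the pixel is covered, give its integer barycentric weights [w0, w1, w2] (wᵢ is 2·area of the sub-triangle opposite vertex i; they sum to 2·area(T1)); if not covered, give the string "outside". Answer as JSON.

T0:
  2·area = 64
  edge (20, 12)→(8, 14): d=(-12,2) inclusive
  edge (8, 14)→(0, 10): d=(-8,-4) inclusive
  edge (0, 10)→(20, 12): d=(20,2) inclusive
    (1,5)@(3, 11): e=[46,4,14] → █
    (2,5)@(5, 11): e=[42,12,10] → █
    (3,5)@(7, 11): e=[38,20,6] → █
    (4,5)@(9, 11): e=[34,28,2] → █
    (5,5)@(11, 11): e=[30,36,-2] → ·
    (1,6)@(3, 13): e=[22,-12,54] → ·
    (2,6)@(5, 13): e=[18,-4,50] → ·
    (3,6)@(7, 13): e=[14,4,46] → █
    (5,6)@(11, 13): e=[6,20,38] → █
    (6,6)@(13, 13): e=[2,28,34] → █
    (7,6)@(15, 13): e=[-2,36,30] → ·
  covered (8 px):
    · · · · · · · · · · · ·
    · · · · · · · · · · · ·
    · · · · · · · · · · · ·
    · · · · · · · · · · · ·
    · · · · · · · · · · · ·
    · █ █ █ █ · · · · · · ·
    · · · █ █ █ █ · · · · ·
T1:
  2·area = 28
  edge (21, 10)→(20, 14): d=(-1,4) inclusive
  edge (20, 14)→(14, 10): d=(-6,-4) inclusive
  edge (14, 10)→(21, 10): d=(7,0) inclusive
    (8,5)@(17, 11): e=[15,6,7] → █
    (9,5)@(19, 11): e=[7,14,7] → █
    (10,5)@(21, 11): e=[-1,22,7] → ·
    (8,6)@(17, 13): e=[13,-6,21] → ·
    (9,6)@(19, 13): e=[5,2,21] → █
    (10,6)@(21, 13): e=[-3,10,21] → ·
  covered (3 px):
    · · · · · · · · · · · ·
    · · · · · · · · · · · ·
    · · · · · · · · · · · ·
    · · · · · · · · · · · ·
    · · · · · · · · · · · ·
    · · · · · · · · █ █ · ·
    · · · · · · · · · █ · ·

Answer: [2,21,5]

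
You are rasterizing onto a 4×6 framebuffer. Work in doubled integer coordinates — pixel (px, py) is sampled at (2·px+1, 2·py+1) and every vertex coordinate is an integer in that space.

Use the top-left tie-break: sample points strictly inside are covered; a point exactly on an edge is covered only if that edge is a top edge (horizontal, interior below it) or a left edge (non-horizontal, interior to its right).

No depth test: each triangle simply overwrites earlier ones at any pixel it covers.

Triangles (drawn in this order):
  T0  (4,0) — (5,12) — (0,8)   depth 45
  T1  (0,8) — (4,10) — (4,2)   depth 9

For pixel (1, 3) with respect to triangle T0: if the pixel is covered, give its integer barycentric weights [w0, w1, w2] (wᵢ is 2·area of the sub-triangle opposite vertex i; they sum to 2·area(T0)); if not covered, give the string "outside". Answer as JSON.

T0:
  2·area = 56
  edge (4, 0)→(5, 12): d=(1,12) right/bottom  bias=-1
  edge (5, 12)→(0, 8): d=(-5,-4) top-left  bias=+0
  edge (0, 8)→(4, 0): d=(4,-8) top-left  bias=+0
    (1,1)@(3, 3): e=[15,37,4] → #
    (2,1)@(5, 3): e=[-9,45,20] → ·
    (1,2)@(3, 5): e=[17,27,12] → #
    (2,2)@(5, 5): e=[-7,35,28] → ·
    (0,3)@(1, 7): e=[43,9,4] → #
    (2,3)@(5, 7): e=[-5,25,36] → ·
    (0,4)@(1, 9): e=[45,-1,12] → ·
    (1,4)@(3, 9): e=[21,7,28] → #
    (2,4)@(5, 9): e=[-3,15,44] → ·
    (1,5)@(3, 11): e=[23,-3,36] → ·
  covered (5 px):
    · · · ·
    · # · ·
    · # · ·
    # # · ·
    · # · ·
    · · · ·
T1:
  2·area = 32  (B↔C swapped to make it positive)
  edge (0, 8)→(4, 2): d=(4,-6) top-left  bias=+0
  edge (4, 2)→(4, 10): d=(0,8) right/bottom  bias=-1
  edge (4, 10)→(0, 8): d=(-4,-2) top-left  bias=+0
    (1,2)@(3, 5): e=[6,8,18] → #
    (2,2)@(5, 5): e=[18,-8,22] → ·
    (0,3)@(1, 7): e=[2,24,6] → #
    (2,3)@(5, 7): e=[26,-8,14] → ·
    (0,4)@(1, 9): e=[10,24,-2] → ·
    (1,4)@(3, 9): e=[22,8,2] → #
    (2,4)@(5, 9): e=[34,-8,6] → ·
    (1,5)@(3, 11): e=[30,8,-6] → ·
  covered (4 px):
    · · · ·
    · · · ·
    · # · ·
    # # · ·
    · # · ·
    · · · ·

Answer: [17,20,19]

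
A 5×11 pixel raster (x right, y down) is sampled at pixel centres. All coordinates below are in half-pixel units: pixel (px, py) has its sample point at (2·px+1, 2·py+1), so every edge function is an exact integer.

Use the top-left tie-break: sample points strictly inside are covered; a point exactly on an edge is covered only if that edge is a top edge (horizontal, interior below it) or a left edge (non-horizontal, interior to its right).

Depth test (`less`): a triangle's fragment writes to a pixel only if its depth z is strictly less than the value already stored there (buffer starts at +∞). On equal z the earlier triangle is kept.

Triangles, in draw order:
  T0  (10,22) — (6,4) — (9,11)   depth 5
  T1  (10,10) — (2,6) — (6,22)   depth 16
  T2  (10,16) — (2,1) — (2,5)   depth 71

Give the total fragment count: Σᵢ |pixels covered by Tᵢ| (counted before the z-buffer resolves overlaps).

T0:
  2·area = 26
  edge (10, 22)→(6, 4): d=(-4,-18) top-left  bias=+0
  edge (6, 4)→(9, 11): d=(3,7) right/bottom  bias=-1
  edge (9, 11)→(10, 22): d=(1,11) right/bottom  bias=-1
    (3,3)@(7, 7): e=[6,2,18] → █
    (4,3)@(9, 7): e=[42,-12,-4] → ·
    (3,4)@(7, 9): e=[-2,8,20] → ·
    (4,5)@(9, 11): e=[26,0,0] → ·  [on edge]
    (4,6)@(9, 13): e=[18,6,2] → █
    (4,7)@(9, 15): e=[10,12,4] → █
    (4,8)@(9, 17): e=[2,18,6] → █
    (4,9)@(9, 19): e=[-6,24,8] → ·
  covered (4 px):
    · · · · ·
    · · · · ·
    · · · · ·
    · · · █ ·
    · · · · ·
    · · · · ·
    · · · · █
    · · · · █
    · · · · █
    · · · · ·
    · · · · ·
T1:
  2·area = 112  (B↔C swapped to make it positive)
  edge (10, 10)→(6, 22): d=(-4,12) right/bottom  bias=-1
  edge (6, 22)→(2, 6): d=(-4,-16) top-left  bias=+0
  edge (2, 6)→(10, 10): d=(8,4) right/bottom  bias=-1
    (1,3)@(3, 7): e=[96,12,4] → █
    (2,3)@(5, 7): e=[72,44,-4] → ·
    (1,4)@(3, 9): e=[88,4,20] → █
    (2,4)@(5, 9): e=[64,36,12] → █
    (3,4)@(7, 9): e=[40,68,4] → █
    (4,4)@(9, 9): e=[16,100,-4] → ·
    (1,5)@(3, 11): e=[80,-4,36] → ·
    (2,5)@(5, 11): e=[56,28,28] → █
    (4,5)@(9, 11): e=[8,92,12] → █
    (2,6)@(5, 13): e=[48,20,44] → █
    (4,6)@(9, 13): e=[0,84,28] → ·  [on edge]
    (2,7)@(5, 15): e=[40,12,60] → █
    (3,9)@(7, 19): e=[0,28,84] → ·  [on edge]
  covered (13 px):
    · · · · ·
    · · · · ·
    · · · · ·
    · █ · · ·
    · █ █ █ ·
    · · █ █ █
    · · █ █ ·
    · · █ █ ·
    · · █ █ ·
    · · · · ·
    · · · · ·
T2:
  2·area = 32  (B↔C swapped to make it positive)
  edge (10, 16)→(2, 5): d=(-8,-11) top-left  bias=+0
  edge (2, 5)→(2, 1): d=(0,-4) top-left  bias=+0
  edge (2, 1)→(10, 16): d=(8,15) right/bottom  bias=-1
    (1,1)@(3, 3): e=[27,4,1] → █
    (2,1)@(5, 3): e=[49,12,-29] → ·
    (1,2)@(3, 5): e=[11,4,17] → █
    (2,2)@(5, 5): e=[33,12,-13] → ·
    (1,3)@(3, 7): e=[-5,4,33] → ·
    (2,3)@(5, 7): e=[17,12,3] → █
    (3,3)@(7, 7): e=[39,20,-27] → ·
    (2,4)@(5, 9): e=[1,12,19] → █
    (3,4)@(7, 9): e=[23,20,-11] → ·
    (2,5)@(5, 11): e=[-15,12,35] → ·
    (3,5)@(7, 11): e=[7,20,5] → █
    (4,5)@(9, 11): e=[29,28,-25] → ·
  covered (5 px):
    · · · · ·
    · █ · · ·
    · █ · · ·
    · · █ · ·
    · · █ · ·
    · · · █ ·
    · · · · ·
    · · · · ·
    · · · · ·
    · · · · ·
    · · · · ·

Answer: 22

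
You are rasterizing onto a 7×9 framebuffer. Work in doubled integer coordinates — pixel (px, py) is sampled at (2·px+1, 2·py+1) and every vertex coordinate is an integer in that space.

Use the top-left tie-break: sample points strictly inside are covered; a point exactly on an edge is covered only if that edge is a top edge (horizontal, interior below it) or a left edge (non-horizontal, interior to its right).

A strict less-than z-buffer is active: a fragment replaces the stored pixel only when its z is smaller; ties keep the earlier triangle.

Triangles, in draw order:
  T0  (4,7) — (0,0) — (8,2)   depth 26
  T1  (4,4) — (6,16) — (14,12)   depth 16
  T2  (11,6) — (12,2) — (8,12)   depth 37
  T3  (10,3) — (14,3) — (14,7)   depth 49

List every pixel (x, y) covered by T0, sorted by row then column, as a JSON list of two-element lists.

T0:
  2·area = 48
  edge (4, 7)→(0, 0): d=(-4,-7) top-left  bias=+0
  edge (0, 0)→(8, 2): d=(8,2) right/bottom  bias=-1
  edge (8, 2)→(4, 7): d=(-4,5) right/bottom  bias=-1
    (0,0)@(1, 1): e=[3,6,39] → █
    (1,0)@(3, 1): e=[17,2,29] → █
    (2,0)@(5, 1): e=[31,-2,19] → ·
    (0,1)@(1, 3): e=[-5,22,31] → ·
    (1,1)@(3, 3): e=[9,18,21] → █
    (2,1)@(5, 3): e=[23,14,11] → █
    (3,1)@(7, 3): e=[37,10,1] → █
    (4,1)@(9, 3): e=[51,6,-9] → ·
    (1,2)@(3, 5): e=[1,34,13] → █
    (3,2)@(7, 5): e=[29,26,-7] → ·
    (1,3)@(3, 7): e=[-7,50,5] → ·
    (2,3)@(5, 7): e=[7,46,-5] → ·
  covered (7 px):
    █ █ · · · · ·
    · █ █ █ · · ·
    · █ █ · · · ·
    · · · · · · ·
    · · · · · · ·
    · · · · · · ·
    · · · · · · ·
    · · · · · · ·
    · · · · · · ·
T1:
  2·area = 104  (B↔C swapped to make it positive)
  edge (4, 4)→(14, 12): d=(10,8) right/bottom  bias=-1
  edge (14, 12)→(6, 16): d=(-8,4) right/bottom  bias=-1
  edge (6, 16)→(4, 4): d=(-2,-12) top-left  bias=+0
    (2,2)@(5, 5): e=[2,92,10] → █
    (3,2)@(7, 5): e=[-14,84,34] → ·
    (2,3)@(5, 7): e=[22,76,6] → █
    (3,3)@(7, 7): e=[6,68,30] → █
    (4,3)@(9, 7): e=[-10,60,54] → ·
    (2,4)@(5, 9): e=[42,60,2] → █
    (4,4)@(9, 9): e=[10,44,50] → █
    (5,4)@(11, 9): e=[-6,36,74] → ·
    (2,5)@(5, 11): e=[62,44,-2] → ·
    (3,5)@(7, 11): e=[46,36,22] → █
    (5,5)@(11, 11): e=[14,20,70] → █
    (6,5)@(13, 11): e=[-2,12,94] → ·
  covered (13 px):
    · · · · · · ·
    · · · · · · ·
    · · █ · · · ·
    · · █ █ · · ·
    · · █ █ █ · ·
    · · · █ █ █ ·
    · · · █ █ █ ·
    · · · █ · · ·
    · · · · · · ·
T2:
  2·area = 6  (B↔C swapped to make it positive)
  edge (11, 6)→(8, 12): d=(-3,6) right/bottom  bias=-1
  edge (8, 12)→(12, 2): d=(4,-10) top-left  bias=+0
  edge (12, 2)→(11, 6): d=(-1,4) right/bottom  bias=-1
    (5,2)@(11, 5): e=[3,2,1] → █
    (6,2)@(13, 5): e=[-9,22,-7] → ·
    (5,3)@(11, 7): e=[-3,10,-1] → ·
  covered (1 px):
    · · · · · · ·
    · · · · · · ·
    · · · · · █ ·
    · · · · · · ·
    · · · · · · ·
    · · · · · · ·
    · · · · · · ·
    · · · · · · ·
    · · · · · · ·
T3:
  2·area = 16
  edge (10, 3)→(14, 3): d=(4,0) top-left  bias=+0
  edge (14, 3)→(14, 7): d=(0,4) right/bottom  bias=-1
  edge (14, 7)→(10, 3): d=(-4,-4) top-left  bias=+0
    (0,1)@(1, 3): e=[0,52,-36] → ·  [on edge]
    (1,1)@(3, 3): e=[0,44,-28] → ·  [on edge]
    (2,1)@(5, 3): e=[0,36,-20] → ·  [on edge]
    (3,1)@(7, 3): e=[0,28,-12] → ·  [on edge]
    (4,1)@(9, 3): e=[0,20,-4] → ·  [on edge]
    (5,1)@(11, 3): e=[0,12,4] → █  [on edge]
    (6,1)@(13, 3): e=[0,4,12] → █  [on edge]
    (5,2)@(11, 5): e=[8,12,-4] → ·
    (6,2)@(13, 5): e=[8,4,4] → █
    (6,3)@(13, 7): e=[16,4,-4] → ·
  covered (3 px):
    · · · · · · ·
    · · · · · █ █
    · · · · · · █
    · · · · · · ·
    · · · · · · ·
    · · · · · · ·
    · · · · · · ·
    · · · · · · ·
    · · · · · · ·

Answer: [[0,0],[1,0],[1,1],[2,1],[3,1],[1,2],[2,2]]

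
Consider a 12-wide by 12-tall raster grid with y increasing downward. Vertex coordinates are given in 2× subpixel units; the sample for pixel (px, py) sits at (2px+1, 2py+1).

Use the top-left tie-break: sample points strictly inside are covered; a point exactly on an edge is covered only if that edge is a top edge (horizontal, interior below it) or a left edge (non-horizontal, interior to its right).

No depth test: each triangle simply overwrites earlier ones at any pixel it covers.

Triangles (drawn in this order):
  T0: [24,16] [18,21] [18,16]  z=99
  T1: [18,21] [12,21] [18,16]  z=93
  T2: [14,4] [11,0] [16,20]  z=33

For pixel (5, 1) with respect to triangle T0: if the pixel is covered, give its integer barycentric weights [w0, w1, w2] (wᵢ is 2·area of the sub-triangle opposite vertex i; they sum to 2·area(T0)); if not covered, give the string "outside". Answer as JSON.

T0:
  2·area = 30
  edge (24, 16)→(18, 21): d=(-6,5) right/bottom  bias=-1
  edge (18, 21)→(18, 16): d=(0,-5) top-left  bias=+0
  edge (18, 16)→(24, 16): d=(6,0) top-left  bias=+0
    (9,8)@(19, 17): e=[19,5,6] → #
    (10,8)@(21, 17): e=[9,15,6] → #
    (11,8)@(23, 17): e=[-1,25,6] → ·
    (9,9)@(19, 19): e=[7,5,18] → #
    (10,9)@(21, 19): e=[-3,15,18] → ·
    (9,10)@(19, 21): e=[-5,5,30] → ·
  covered (3 px):
    · · · · · · · · · · · ·
    · · · · · · · · · · · ·
    · · · · · · · · · · · ·
    · · · · · · · · · · · ·
    · · · · · · · · · · · ·
    · · · · · · · · · · · ·
    · · · · · · · · · · · ·
    · · · · · · · · · · · ·
    · · · · · · · · · # # ·
    · · · · · · · · · # · ·
    · · · · · · · · · · · ·
    · · · · · · · · · · · ·
T1:
  2·area = 30
  edge (18, 21)→(12, 21): d=(-6,0) right/bottom  bias=-1
  edge (12, 21)→(18, 16): d=(6,-5) top-left  bias=+0
  edge (18, 16)→(18, 21): d=(0,5) right/bottom  bias=-1
    (8,8)@(17, 17): e=[24,1,5] → #
    (9,8)@(19, 17): e=[24,11,-5] → ·
    (7,9)@(15, 19): e=[12,3,15] → #
    (9,9)@(19, 19): e=[12,23,-5] → ·
    (0,10)@(1, 21): e=[0,-55,85] → ·  [on edge]
    (1,10)@(3, 21): e=[0,-45,75] → ·  [on edge]
    (2,10)@(5, 21): e=[0,-35,65] → ·  [on edge]
    (3,10)@(7, 21): e=[0,-25,55] → ·  [on edge]
    (4,10)@(9, 21): e=[0,-15,45] → ·  [on edge]
    (5,10)@(11, 21): e=[0,-5,35] → ·  [on edge]
    (6,10)@(13, 21): e=[0,5,25] → ·  [on edge]
    (7,10)@(15, 21): e=[0,15,15] → ·  [on edge]
    (8,10)@(17, 21): e=[0,25,5] → ·  [on edge]
    (9,10)@(19, 21): e=[0,35,-5] → ·  [on edge]
    (10,10)@(21, 21): e=[0,45,-15] → ·  [on edge]
    (11,10)@(23, 21): e=[0,55,-25] → ·  [on edge]
  covered (3 px):
    · · · · · · · · · · · ·
    · · · · · · · · · · · ·
    · · · · · · · · · · · ·
    · · · · · · · · · · · ·
    · · · · · · · · · · · ·
    · · · · · · · · · · · ·
    · · · · · · · · · · · ·
    · · · · · · · · · · · ·
    · · · · · · · · # · · ·
    · · · · · · · # # · · ·
    · · · · · · · · · · · ·
    · · · · · · · · · · · ·
T2:
  2·area = 40  (B↔C swapped to make it positive)
  edge (14, 4)→(16, 20): d=(2,16) right/bottom  bias=-1
  edge (16, 20)→(11, 0): d=(-5,-20) top-left  bias=+0
  edge (11, 0)→(14, 4): d=(3,4) right/bottom  bias=-1
    (6,1)@(13, 3): e=[14,25,1] → #
    (7,1)@(15, 3): e=[-18,65,-7] → ·
    (6,2)@(13, 5): e=[18,15,7] → #
    (7,2)@(15, 5): e=[-14,55,-1] → ·
    (6,3)@(13, 7): e=[22,5,13] → #
    (7,3)@(15, 7): e=[-10,45,5] → ·
    (6,4)@(13, 9): e=[26,-5,19] → ·
    (7,6)@(15, 13): e=[2,15,23] → #
    (8,6)@(17, 13): e=[-30,55,15] → ·
    (7,7)@(15, 15): e=[6,5,29] → #
    (8,7)@(17, 15): e=[-26,45,21] → ·
    (7,8)@(15, 17): e=[10,-5,35] → ·
  covered (5 px):
    · · · · · · · · · · · ·
    · · · · · · # · · · · ·
    · · · · · · # · · · · ·
    · · · · · · # · · · · ·
    · · · · · · · · · · · ·
    · · · · · · · · · · · ·
    · · · · · · · # · · · ·
    · · · · · · · # · · · ·
    · · · · · · · · · · · ·
    · · · · · · · · · · · ·
    · · · · · · · · · · · ·
    · · · · · · · · · · · ·

Final: "outside"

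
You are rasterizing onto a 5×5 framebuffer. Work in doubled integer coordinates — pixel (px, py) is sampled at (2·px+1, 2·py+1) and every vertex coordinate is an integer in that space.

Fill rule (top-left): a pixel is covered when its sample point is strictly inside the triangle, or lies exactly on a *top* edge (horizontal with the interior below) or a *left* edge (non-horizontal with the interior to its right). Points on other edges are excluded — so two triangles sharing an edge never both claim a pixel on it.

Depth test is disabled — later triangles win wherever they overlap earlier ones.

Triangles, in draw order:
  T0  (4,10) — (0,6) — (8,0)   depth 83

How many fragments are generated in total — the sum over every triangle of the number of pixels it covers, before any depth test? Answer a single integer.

T0:
  2·area = 56
  edge (4, 10)→(0, 6): d=(-4,-4) top-left  bias=+0
  edge (0, 6)→(8, 0): d=(8,-6) top-left  bias=+0
  edge (8, 0)→(4, 10): d=(-4,10) right/bottom  bias=-1
    (3,0)@(7, 1): e=[48,2,6] → X
    (4,0)@(9, 1): e=[56,14,-14] → .
    (2,1)@(5, 3): e=[32,6,18] → X
    (3,1)@(7, 3): e=[40,18,-2] → .
    (1,2)@(3, 5): e=[16,10,30] → X
    (3,2)@(7, 5): e=[32,34,-10] → .
    (0,3)@(1, 7): e=[0,14,42] → X  [on edge]
    (3,3)@(7, 7): e=[24,50,-18] → .
    (0,4)@(1, 9): e=[-8,30,34] → .
    (1,4)@(3, 9): e=[0,42,14] → X  [on edge]
    (2,4)@(5, 9): e=[8,54,-6] → .
  covered (8 px):
    . . . X .
    . . X . .
    . X X . .
    X X X . .
    . X . . .

Answer: 8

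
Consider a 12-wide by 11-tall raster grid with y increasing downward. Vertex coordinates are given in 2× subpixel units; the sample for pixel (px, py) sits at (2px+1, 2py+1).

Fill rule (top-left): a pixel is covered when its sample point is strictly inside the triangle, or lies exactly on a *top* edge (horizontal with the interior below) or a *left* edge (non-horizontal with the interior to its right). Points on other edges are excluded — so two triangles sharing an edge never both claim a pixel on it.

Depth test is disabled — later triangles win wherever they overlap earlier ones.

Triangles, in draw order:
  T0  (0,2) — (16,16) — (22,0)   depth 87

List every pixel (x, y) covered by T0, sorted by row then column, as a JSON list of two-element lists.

T0:
  2·area = 340  (B↔C swapped to make it positive)
  edge (0, 2)→(22, 0): d=(22,-2) top-left  bias=+0
  edge (22, 0)→(16, 16): d=(-6,16) right/bottom  bias=-1
  edge (16, 16)→(0, 2): d=(-16,-14) top-left  bias=+0
    (5,0)@(11, 1): e=[0,170,170] → █  [on edge]
    (6,0)@(13, 1): e=[4,138,198] → █
    (7,0)@(15, 1): e=[8,106,226] → █
    (8,0)@(17, 1): e=[12,74,254] → █
    (9,0)@(19, 1): e=[16,42,282] → █
    (10,0)@(21, 1): e=[20,10,310] → █
    (11,0)@(23, 1): e=[24,-22,338] → ·
    (1,1)@(3, 3): e=[28,286,26] → █
    (2,1)@(5, 3): e=[32,254,54] → █
    (3,1)@(7, 3): e=[36,222,82] → █
    (4,1)@(9, 3): e=[40,190,110] → █
    (10,1)@(21, 3): e=[64,-2,278] → ·
  covered (43 px):
    · · · · · █ █ █ █ █ █ ·
    · █ █ █ █ █ █ █ █ █ · ·
    · · █ █ █ █ █ █ █ █ · ·
    · · · █ █ █ █ █ █ █ · ·
    · · · · █ █ █ █ █ · · ·
    · · · · · █ █ █ █ · · ·
    · · · · · · █ █ █ · · ·
    · · · · · · · █ · · · ·
    · · · · · · · · · · · ·
    · · · · · · · · · · · ·
    · · · · · · · · · · · ·

Answer: [[5,0],[6,0],[7,0],[8,0],[9,0],[10,0],[1,1],[2,1],[3,1],[4,1],[5,1],[6,1],[7,1],[8,1],[9,1],[2,2],[3,2],[4,2],[5,2],[6,2],[7,2],[8,2],[9,2],[3,3],[4,3],[5,3],[6,3],[7,3],[8,3],[9,3],[4,4],[5,4],[6,4],[7,4],[8,4],[5,5],[6,5],[7,5],[8,5],[6,6],[7,6],[8,6],[7,7]]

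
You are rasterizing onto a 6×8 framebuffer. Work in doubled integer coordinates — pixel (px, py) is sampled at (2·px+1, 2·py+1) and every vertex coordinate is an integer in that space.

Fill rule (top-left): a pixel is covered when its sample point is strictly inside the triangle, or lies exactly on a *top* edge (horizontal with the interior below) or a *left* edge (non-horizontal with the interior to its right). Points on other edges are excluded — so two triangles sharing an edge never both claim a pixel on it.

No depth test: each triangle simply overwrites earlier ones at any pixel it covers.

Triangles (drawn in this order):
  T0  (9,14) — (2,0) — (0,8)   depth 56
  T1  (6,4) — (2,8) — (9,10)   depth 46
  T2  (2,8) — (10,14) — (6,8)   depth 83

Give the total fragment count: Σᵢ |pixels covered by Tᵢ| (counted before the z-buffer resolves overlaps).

T0:
  2·area = 84  (B↔C swapped to make it positive)
  edge (9, 14)→(0, 8): d=(-9,-6) top-left  bias=+0
  edge (0, 8)→(2, 0): d=(2,-8) top-left  bias=+0
  edge (2, 0)→(9, 14): d=(7,14) right/bottom  bias=-1
    (1,1)@(3, 3): e=[63,14,7] → #
    (2,1)@(5, 3): e=[75,30,-21] → ·
    (0,2)@(1, 5): e=[33,2,49] → #
    (2,2)@(5, 5): e=[57,34,-7] → ·
    (0,3)@(1, 7): e=[15,6,63] → #
    (2,3)@(5, 7): e=[39,38,7] → #
    (3,3)@(7, 7): e=[51,54,-21] → ·
    (0,4)@(1, 9): e=[-3,10,77] → ·
    (1,4)@(3, 9): e=[9,26,49] → #
    (3,4)@(7, 9): e=[33,58,-7] → ·
    (1,5)@(3, 11): e=[-9,30,63] → ·
    (2,5)@(5, 11): e=[3,46,35] → #
  covered (10 px):
    · · · · · ·
    · # · · · ·
    # # · · · ·
    # # # · · ·
    · # # · · ·
    · · # # · ·
    · · · · · ·
    · · · · · ·
T1:
  2·area = 36  (B↔C swapped to make it positive)
  edge (6, 4)→(9, 10): d=(3,6) right/bottom  bias=-1
  edge (9, 10)→(2, 8): d=(-7,-2) top-left  bias=+0
  edge (2, 8)→(6, 4): d=(4,-4) top-left  bias=+0
    (4,0)@(9, 1): e=[-27,63,0] → ·  [on edge]
    (3,1)@(7, 3): e=[-9,45,0] → ·  [on edge]
    (2,2)@(5, 5): e=[9,27,0] → #  [on edge]
    (3,2)@(7, 5): e=[-3,31,8] → ·
    (1,3)@(3, 7): e=[27,9,0] → #  [on edge]
    (3,3)@(7, 7): e=[3,17,16] → #
    (4,3)@(9, 7): e=[-9,21,24] → ·
    (0,4)@(1, 9): e=[45,-9,0] → ·  [on edge]
    (1,4)@(3, 9): e=[33,-5,8] → ·
    (2,4)@(5, 9): e=[21,-1,16] → ·
    (3,4)@(7, 9): e=[9,3,24] → #
    (4,4)@(9, 9): e=[-3,7,32] → ·
  covered (5 px):
    · · · · · ·
    · · · · · ·
    · · # · · ·
    · # # # · ·
    · · · # · ·
    · · · · · ·
    · · · · · ·
    · · · · · ·
T2:
  2·area = 24  (B↔C swapped to make it positive)
  edge (2, 8)→(6, 8): d=(4,0) top-left  bias=+0
  edge (6, 8)→(10, 14): d=(4,6) right/bottom  bias=-1
  edge (10, 14)→(2, 8): d=(-8,-6) top-left  bias=+0
    (2,4)@(5, 9): e=[4,10,10] → #
    (3,4)@(7, 9): e=[4,-2,22] → ·
    (2,5)@(5, 11): e=[12,18,-6] → ·
    (3,5)@(7, 11): e=[12,6,6] → #
    (4,5)@(9, 11): e=[12,-6,18] → ·
    (3,6)@(7, 13): e=[20,14,-10] → ·
    (4,6)@(9, 13): e=[20,2,2] → #
    (5,6)@(11, 13): e=[20,-10,14] → ·
    (4,7)@(9, 15): e=[28,10,-14] → ·
  covered (3 px):
    · · · · · ·
    · · · · · ·
    · · · · · ·
    · · · · · ·
    · · # · · ·
    · · · # · ·
    · · · · # ·
    · · · · · ·

Answer: 18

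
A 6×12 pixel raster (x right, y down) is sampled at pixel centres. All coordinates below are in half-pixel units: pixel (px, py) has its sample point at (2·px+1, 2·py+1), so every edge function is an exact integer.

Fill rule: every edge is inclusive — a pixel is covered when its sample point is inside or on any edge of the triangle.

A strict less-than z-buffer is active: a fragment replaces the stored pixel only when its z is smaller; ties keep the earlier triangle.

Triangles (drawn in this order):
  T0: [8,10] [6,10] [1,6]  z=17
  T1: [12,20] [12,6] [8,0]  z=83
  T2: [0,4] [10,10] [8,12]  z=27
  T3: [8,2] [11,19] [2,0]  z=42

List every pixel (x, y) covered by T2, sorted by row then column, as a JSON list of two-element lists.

T0:
  2·area = 8
  edge (8, 10)→(6, 10): d=(-2,0) inclusive
  edge (6, 10)→(1, 6): d=(-5,-4) inclusive
  edge (1, 6)→(8, 10): d=(7,4) inclusive
    (2,4)@(5, 9): e=[2,1,5] → X
    (3,4)@(7, 9): e=[2,9,-3] → .
    (2,5)@(5, 11): e=[-2,-9,19] → .
  covered (1 px):
    . . . . . .
    . . . . . .
    . . . . . .
    . . . . . .
    . . X . . .
    . . . . . .
    . . . . . .
    . . . . . .
    . . . . . .
    . . . . . .
    . . . . . .
    . . . . . .
T1:
  2·area = 56  (B↔C swapped to make it positive)
  edge (12, 20)→(8, 0): d=(-4,-20) inclusive
  edge (8, 0)→(12, 6): d=(4,6) inclusive
  edge (12, 6)→(12, 20): d=(0,14) inclusive
    (4,1)@(9, 3): e=[8,6,42] → X
    (5,1)@(11, 3): e=[48,-6,14] → .
    (4,2)@(9, 5): e=[0,14,42] → X  [on edge]
    (5,2)@(11, 5): e=[40,2,14] → X
    (4,3)@(9, 7): e=[-8,22,42] → .
    (5,3)@(11, 7): e=[32,10,14] → X
    (5,4)@(11, 9): e=[24,18,14] → X
    (5,5)@(11, 11): e=[16,26,14] → X
    (5,6)@(11, 13): e=[8,34,14] → X
    (5,7)@(11, 15): e=[0,42,14] → X  [on edge]
    (5,8)@(11, 17): e=[-8,50,14] → .
  covered (8 px):
    . . . . . .
    . . . . X .
    . . . . X X
    . . . . . X
    . . . . . X
    . . . . . X
    . . . . . X
    . . . . . X
    . . . . . .
    . . . . . .
    . . . . . .
    . . . . . .
T2:
  2·area = 32
  edge (0, 4)→(10, 10): d=(10,6) inclusive
  edge (10, 10)→(8, 12): d=(-2,2) inclusive
  edge (8, 12)→(0, 4): d=(-8,-8) inclusive
    (0,2)@(1, 5): e=[4,28,0] → X  [on edge]
    (1,2)@(3, 5): e=[-8,24,16] → .
    (0,3)@(1, 7): e=[24,24,-16] → .
    (1,3)@(3, 7): e=[12,20,0] → X  [on edge]
    (2,3)@(5, 7): e=[0,16,16] → X  [on edge]
    (3,3)@(7, 7): e=[-12,12,32] → .
    (1,4)@(3, 9): e=[32,16,-16] → .
    (2,4)@(5, 9): e=[20,12,0] → X  [on edge]
    (3,4)@(7, 9): e=[8,8,16] → X
    (4,4)@(9, 9): e=[-4,4,32] → .
    (5,4)@(11, 9): e=[-16,0,48] → .  [on edge]
    (2,5)@(5, 11): e=[40,8,-16] → .
    (3,5)@(7, 11): e=[28,4,0] → X  [on edge]
    (4,5)@(9, 11): e=[16,0,16] → X  [on edge]
    (3,6)@(7, 13): e=[48,0,-16] → .  [on edge]
    (4,6)@(9, 13): e=[36,-4,0] → .  [on edge]
    (2,7)@(5, 15): e=[80,0,-48] → .  [on edge]
    (5,7)@(11, 15): e=[44,-12,0] → .  [on edge]
    (1,8)@(3, 17): e=[112,0,-80] → .  [on edge]
    (0,9)@(1, 19): e=[144,0,-112] → .  [on edge]
  covered (7 px):
    . . . . . .
    . . . . . .
    X . . . . .
    . X X . . .
    . . X X . .
    . . . X X .
    . . . . . .
    . . . . . .
    . . . . . .
    . . . . . .
    . . . . . .
    . . . . . .
T3:
  2·area = 96
  edge (8, 2)→(11, 19): d=(3,17) inclusive
  edge (11, 19)→(2, 0): d=(-9,-19) inclusive
  edge (2, 0)→(8, 2): d=(6,2) inclusive
    (1,0)@(3, 1): e=[82,10,4] → X
    (2,0)@(5, 1): e=[48,48,0] → X  [on edge]
    (3,0)@(7, 1): e=[14,86,-4] → .
    (1,1)@(3, 3): e=[88,-8,16] → .
    (2,1)@(5, 3): e=[54,30,12] → X
    (3,1)@(7, 3): e=[20,68,8] → X
    (4,1)@(9, 3): e=[-14,106,4] → .
    (5,1)@(11, 3): e=[-48,144,0] → .  [on edge]
    (2,2)@(5, 5): e=[60,12,24] → X
    (4,2)@(9, 5): e=[-8,88,16] → .
    (2,3)@(5, 7): e=[66,-6,36] → .
    (3,3)@(7, 7): e=[32,32,32] → X
    (5,9)@(11, 19): e=[0,0,96] → X  [on edge]
  covered (12 px):
    . X X . . .
    . . X X . .
    . . X X . .
    . . . X . .
    . . . X X .
    . . . . X .
    . . . . X .
    . . . . . .
    . . . . . .
    . . . . . X
    . . . . . .
    . . . . . .

Answer: [[0,2],[1,3],[2,3],[2,4],[3,4],[3,5],[4,5]]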